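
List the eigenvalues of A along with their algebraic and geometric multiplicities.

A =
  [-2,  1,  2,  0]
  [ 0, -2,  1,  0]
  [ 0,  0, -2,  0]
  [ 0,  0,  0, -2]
λ = -2: alg = 4, geom = 2

Step 1 — factor the characteristic polynomial to read off the algebraic multiplicities:
  χ_A(x) = (x + 2)^4

Step 2 — compute geometric multiplicities via the rank-nullity identity g(λ) = n − rank(A − λI):
  rank(A − (-2)·I) = 2, so dim ker(A − (-2)·I) = n − 2 = 2

Summary:
  λ = -2: algebraic multiplicity = 4, geometric multiplicity = 2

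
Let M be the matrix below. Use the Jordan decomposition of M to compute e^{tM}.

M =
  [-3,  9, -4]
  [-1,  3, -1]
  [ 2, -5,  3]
e^{tM} =
  [-t^2*exp(t)/2 - 4*t*exp(t) + exp(t), t^2*exp(t) + 9*t*exp(t), -t^2*exp(t)/2 - 4*t*exp(t)]
  [-t*exp(t), 2*t*exp(t) + exp(t), -t*exp(t)]
  [t^2*exp(t)/2 + 2*t*exp(t), -t^2*exp(t) - 5*t*exp(t), t^2*exp(t)/2 + 2*t*exp(t) + exp(t)]

Strategy: write M = P · J · P⁻¹ where J is a Jordan canonical form, so e^{tM} = P · e^{tJ} · P⁻¹, and e^{tJ} can be computed block-by-block.

M has Jordan form
J =
  [1, 1, 0]
  [0, 1, 1]
  [0, 0, 1]
(up to reordering of blocks).

Per-block formulas:
  For a 3×3 Jordan block J_3(1): exp(t · J_3(1)) = e^(1t)·(I + t·N + (t^2/2)·N^2), where N is the 3×3 nilpotent shift.

After assembling e^{tJ} and conjugating by P, we get:

e^{tM} =
  [-t^2*exp(t)/2 - 4*t*exp(t) + exp(t), t^2*exp(t) + 9*t*exp(t), -t^2*exp(t)/2 - 4*t*exp(t)]
  [-t*exp(t), 2*t*exp(t) + exp(t), -t*exp(t)]
  [t^2*exp(t)/2 + 2*t*exp(t), -t^2*exp(t) - 5*t*exp(t), t^2*exp(t)/2 + 2*t*exp(t) + exp(t)]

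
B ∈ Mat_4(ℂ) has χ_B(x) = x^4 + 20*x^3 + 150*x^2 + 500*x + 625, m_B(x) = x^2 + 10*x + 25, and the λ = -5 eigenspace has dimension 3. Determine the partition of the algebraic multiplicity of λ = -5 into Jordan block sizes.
Block sizes for λ = -5: [2, 1, 1]

Step 1 — from the characteristic polynomial, algebraic multiplicity of λ = -5 is 4. From dim ker(B − (-5)·I) = 3, there are exactly 3 Jordan blocks for λ = -5.
Step 2 — from the minimal polynomial, the factor (x + 5)^2 tells us the largest block for λ = -5 has size 2.
Step 3 — with total size 4, 3 blocks, and largest block 2, the block sizes (in nonincreasing order) are [2, 1, 1].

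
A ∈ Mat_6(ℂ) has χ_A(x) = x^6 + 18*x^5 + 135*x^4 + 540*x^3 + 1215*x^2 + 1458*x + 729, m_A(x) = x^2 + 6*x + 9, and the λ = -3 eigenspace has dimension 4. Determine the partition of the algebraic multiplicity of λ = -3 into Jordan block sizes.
Block sizes for λ = -3: [2, 2, 1, 1]

Step 1 — from the characteristic polynomial, algebraic multiplicity of λ = -3 is 6. From dim ker(A − (-3)·I) = 4, there are exactly 4 Jordan blocks for λ = -3.
Step 2 — from the minimal polynomial, the factor (x + 3)^2 tells us the largest block for λ = -3 has size 2.
Step 3 — with total size 6, 4 blocks, and largest block 2, the block sizes (in nonincreasing order) are [2, 2, 1, 1].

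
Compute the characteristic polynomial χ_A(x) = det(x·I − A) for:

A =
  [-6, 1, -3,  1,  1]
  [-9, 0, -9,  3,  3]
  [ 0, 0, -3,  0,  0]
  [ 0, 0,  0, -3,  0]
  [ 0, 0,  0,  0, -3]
x^5 + 15*x^4 + 90*x^3 + 270*x^2 + 405*x + 243

Expanding det(x·I − A) (e.g. by cofactor expansion or by noting that A is similar to its Jordan form J, which has the same characteristic polynomial as A) gives
  χ_A(x) = x^5 + 15*x^4 + 90*x^3 + 270*x^2 + 405*x + 243
which factors as (x + 3)^5. The eigenvalues (with algebraic multiplicities) are λ = -3 with multiplicity 5.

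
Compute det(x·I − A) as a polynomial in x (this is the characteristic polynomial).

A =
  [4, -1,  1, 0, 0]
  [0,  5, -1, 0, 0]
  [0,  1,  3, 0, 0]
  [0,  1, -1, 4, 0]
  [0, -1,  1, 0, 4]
x^5 - 20*x^4 + 160*x^3 - 640*x^2 + 1280*x - 1024

Expanding det(x·I − A) (e.g. by cofactor expansion or by noting that A is similar to its Jordan form J, which has the same characteristic polynomial as A) gives
  χ_A(x) = x^5 - 20*x^4 + 160*x^3 - 640*x^2 + 1280*x - 1024
which factors as (x - 4)^5. The eigenvalues (with algebraic multiplicities) are λ = 4 with multiplicity 5.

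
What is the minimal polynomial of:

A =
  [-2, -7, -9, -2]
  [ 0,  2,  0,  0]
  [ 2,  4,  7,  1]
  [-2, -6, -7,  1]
x^3 - 6*x^2 + 12*x - 8

The characteristic polynomial is χ_A(x) = (x - 2)^4, so the eigenvalues are known. The minimal polynomial is
  m_A(x) = Π_λ (x − λ)^{k_λ}
where k_λ is the size of the *largest* Jordan block for λ (equivalently, the smallest k with (A − λI)^k v = 0 for every generalised eigenvector v of λ).

  λ = 2: largest Jordan block has size 3, contributing (x − 2)^3

So m_A(x) = (x - 2)^3 = x^3 - 6*x^2 + 12*x - 8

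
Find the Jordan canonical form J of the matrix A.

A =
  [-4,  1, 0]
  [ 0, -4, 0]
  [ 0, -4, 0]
J_2(-4) ⊕ J_1(0)

The characteristic polynomial is
  det(x·I − A) = x^3 + 8*x^2 + 16*x = x*(x + 4)^2

Eigenvalues and multiplicities (the geometric multiplicity of λ is n − rank(A − λI), which equals the number of Jordan blocks for λ):
  λ = -4: algebraic multiplicity = 2, geometric multiplicity = 1
  λ = 0: algebraic multiplicity = 1, geometric multiplicity = 1

Determining the block sizes for each eigenvalue:
  λ = -4: one block (gm = 1), so the single block has size am = 2 → block sizes [2]
  λ = 0: one block (gm = 1), so the single block has size am = 1 → block sizes [1]

Assembling the blocks gives a Jordan form
J =
  [-4,  1, 0]
  [ 0, -4, 0]
  [ 0,  0, 0]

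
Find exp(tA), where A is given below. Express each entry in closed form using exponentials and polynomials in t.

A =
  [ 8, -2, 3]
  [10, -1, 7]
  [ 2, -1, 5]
e^{tA} =
  [t^2*exp(4*t) + 4*t*exp(4*t) + exp(4*t), -t^2*exp(4*t)/2 - 2*t*exp(4*t), t^2*exp(4*t)/2 + 3*t*exp(4*t)]
  [2*t^2*exp(4*t) + 10*t*exp(4*t), -t^2*exp(4*t) - 5*t*exp(4*t) + exp(4*t), t^2*exp(4*t) + 7*t*exp(4*t)]
  [2*t*exp(4*t), -t*exp(4*t), t*exp(4*t) + exp(4*t)]

Strategy: write A = P · J · P⁻¹ where J is a Jordan canonical form, so e^{tA} = P · e^{tJ} · P⁻¹, and e^{tJ} can be computed block-by-block.

A has Jordan form
J =
  [4, 1, 0]
  [0, 4, 1]
  [0, 0, 4]
(up to reordering of blocks).

Per-block formulas:
  For a 3×3 Jordan block J_3(4): exp(t · J_3(4)) = e^(4t)·(I + t·N + (t^2/2)·N^2), where N is the 3×3 nilpotent shift.

After assembling e^{tJ} and conjugating by P, we get:

e^{tA} =
  [t^2*exp(4*t) + 4*t*exp(4*t) + exp(4*t), -t^2*exp(4*t)/2 - 2*t*exp(4*t), t^2*exp(4*t)/2 + 3*t*exp(4*t)]
  [2*t^2*exp(4*t) + 10*t*exp(4*t), -t^2*exp(4*t) - 5*t*exp(4*t) + exp(4*t), t^2*exp(4*t) + 7*t*exp(4*t)]
  [2*t*exp(4*t), -t*exp(4*t), t*exp(4*t) + exp(4*t)]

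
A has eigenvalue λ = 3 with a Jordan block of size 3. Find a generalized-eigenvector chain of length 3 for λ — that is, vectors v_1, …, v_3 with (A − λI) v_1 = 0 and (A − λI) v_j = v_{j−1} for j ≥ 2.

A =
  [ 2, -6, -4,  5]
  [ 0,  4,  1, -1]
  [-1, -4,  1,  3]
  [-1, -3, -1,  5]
A Jordan chain for λ = 3 of length 3:
v_1 = (1, 0, 1, 1)ᵀ
v_2 = (-6, 1, -4, -3)ᵀ
v_3 = (0, 1, 0, 0)ᵀ

Let N = A − (3)·I. We want v_3 with N^3 v_3 = 0 but N^2 v_3 ≠ 0; then v_{j-1} := N · v_j for j = 3, …, 2.

Pick v_3 = (0, 1, 0, 0)ᵀ.
Then v_2 = N · v_3 = (-6, 1, -4, -3)ᵀ.
Then v_1 = N · v_2 = (1, 0, 1, 1)ᵀ.

Sanity check: (A − (3)·I) v_1 = (0, 0, 0, 0)ᵀ = 0. ✓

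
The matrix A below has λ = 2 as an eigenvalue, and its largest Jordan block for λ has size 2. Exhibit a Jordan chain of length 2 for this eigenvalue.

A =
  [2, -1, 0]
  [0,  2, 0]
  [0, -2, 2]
A Jordan chain for λ = 2 of length 2:
v_1 = (-1, 0, -2)ᵀ
v_2 = (0, 1, 0)ᵀ

Let N = A − (2)·I. We want v_2 with N^2 v_2 = 0 but N^1 v_2 ≠ 0; then v_{j-1} := N · v_j for j = 2, …, 2.

Pick v_2 = (0, 1, 0)ᵀ.
Then v_1 = N · v_2 = (-1, 0, -2)ᵀ.

Sanity check: (A − (2)·I) v_1 = (0, 0, 0)ᵀ = 0. ✓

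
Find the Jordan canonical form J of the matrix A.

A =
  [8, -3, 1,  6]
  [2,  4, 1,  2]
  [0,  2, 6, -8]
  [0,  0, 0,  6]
J_3(6) ⊕ J_1(6)

The characteristic polynomial is
  det(x·I − A) = x^4 - 24*x^3 + 216*x^2 - 864*x + 1296 = (x - 6)^4

Eigenvalues and multiplicities (the geometric multiplicity of λ is n − rank(A − λI), which equals the number of Jordan blocks for λ):
  λ = 6: algebraic multiplicity = 4, geometric multiplicity = 2

Determining the block sizes for each eigenvalue:
  λ = 6: with am = 4 and gm = 2, the partition is not yet determined (e.g. several partitions of 4 into 2 parts exist). Let N = A − (6)·I. Computing rank(N^1) = 2, rank(N^2) = 1, rank(N^3) = 0; the number of blocks of size ≥ j is rank(N^{j−1}) − rank(N^j), giving [2, 1, 1]. So we have 1 block(s) of size 3, 1 block(s) of size 1 → block sizes [3, 1]

Assembling the blocks gives a Jordan form
J =
  [6, 1, 0, 0]
  [0, 6, 1, 0]
  [0, 0, 6, 0]
  [0, 0, 0, 6]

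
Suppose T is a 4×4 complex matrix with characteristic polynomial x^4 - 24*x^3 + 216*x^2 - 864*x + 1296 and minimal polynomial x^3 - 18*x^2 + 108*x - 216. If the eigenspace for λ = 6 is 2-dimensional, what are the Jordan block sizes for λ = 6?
Block sizes for λ = 6: [3, 1]

Step 1 — from the characteristic polynomial, algebraic multiplicity of λ = 6 is 4. From dim ker(T − (6)·I) = 2, there are exactly 2 Jordan blocks for λ = 6.
Step 2 — from the minimal polynomial, the factor (x − 6)^3 tells us the largest block for λ = 6 has size 3.
Step 3 — with total size 4, 2 blocks, and largest block 3, the block sizes (in nonincreasing order) are [3, 1].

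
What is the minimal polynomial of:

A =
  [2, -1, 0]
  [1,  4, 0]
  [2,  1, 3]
x^3 - 9*x^2 + 27*x - 27

The characteristic polynomial is χ_A(x) = (x - 3)^3, so the eigenvalues are known. The minimal polynomial is
  m_A(x) = Π_λ (x − λ)^{k_λ}
where k_λ is the size of the *largest* Jordan block for λ (equivalently, the smallest k with (A − λI)^k v = 0 for every generalised eigenvector v of λ).

  λ = 3: largest Jordan block has size 3, contributing (x − 3)^3

So m_A(x) = (x - 3)^3 = x^3 - 9*x^2 + 27*x - 27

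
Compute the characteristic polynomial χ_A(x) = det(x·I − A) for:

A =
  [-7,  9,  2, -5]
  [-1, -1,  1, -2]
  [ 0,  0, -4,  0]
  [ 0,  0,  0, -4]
x^4 + 16*x^3 + 96*x^2 + 256*x + 256

Expanding det(x·I − A) (e.g. by cofactor expansion or by noting that A is similar to its Jordan form J, which has the same characteristic polynomial as A) gives
  χ_A(x) = x^4 + 16*x^3 + 96*x^2 + 256*x + 256
which factors as (x + 4)^4. The eigenvalues (with algebraic multiplicities) are λ = -4 with multiplicity 4.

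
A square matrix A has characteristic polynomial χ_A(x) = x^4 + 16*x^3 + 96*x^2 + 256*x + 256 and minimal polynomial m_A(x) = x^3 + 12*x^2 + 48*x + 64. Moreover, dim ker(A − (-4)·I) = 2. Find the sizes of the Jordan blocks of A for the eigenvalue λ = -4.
Block sizes for λ = -4: [3, 1]

Step 1 — from the characteristic polynomial, algebraic multiplicity of λ = -4 is 4. From dim ker(A − (-4)·I) = 2, there are exactly 2 Jordan blocks for λ = -4.
Step 2 — from the minimal polynomial, the factor (x + 4)^3 tells us the largest block for λ = -4 has size 3.
Step 3 — with total size 4, 2 blocks, and largest block 3, the block sizes (in nonincreasing order) are [3, 1].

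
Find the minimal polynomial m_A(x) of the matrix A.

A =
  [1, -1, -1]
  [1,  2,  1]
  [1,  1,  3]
x^3 - 6*x^2 + 12*x - 8

The characteristic polynomial is χ_A(x) = (x - 2)^3, so the eigenvalues are known. The minimal polynomial is
  m_A(x) = Π_λ (x − λ)^{k_λ}
where k_λ is the size of the *largest* Jordan block for λ (equivalently, the smallest k with (A − λI)^k v = 0 for every generalised eigenvector v of λ).

  λ = 2: largest Jordan block has size 3, contributing (x − 2)^3

So m_A(x) = (x - 2)^3 = x^3 - 6*x^2 + 12*x - 8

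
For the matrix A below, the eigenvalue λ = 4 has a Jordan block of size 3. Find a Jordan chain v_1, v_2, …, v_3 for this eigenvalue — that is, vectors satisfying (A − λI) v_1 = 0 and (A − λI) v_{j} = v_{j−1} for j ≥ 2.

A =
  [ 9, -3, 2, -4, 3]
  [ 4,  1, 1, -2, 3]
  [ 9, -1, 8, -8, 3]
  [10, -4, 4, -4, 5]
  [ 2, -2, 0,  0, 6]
A Jordan chain for λ = 4 of length 3:
v_1 = (-3, 3, 3, 0, 6)ᵀ
v_2 = (5, 4, 9, 10, 2)ᵀ
v_3 = (1, 0, 0, 0, 0)ᵀ

Let N = A − (4)·I. We want v_3 with N^3 v_3 = 0 but N^2 v_3 ≠ 0; then v_{j-1} := N · v_j for j = 3, …, 2.

Pick v_3 = (1, 0, 0, 0, 0)ᵀ.
Then v_2 = N · v_3 = (5, 4, 9, 10, 2)ᵀ.
Then v_1 = N · v_2 = (-3, 3, 3, 0, 6)ᵀ.

Sanity check: (A − (4)·I) v_1 = (0, 0, 0, 0, 0)ᵀ = 0. ✓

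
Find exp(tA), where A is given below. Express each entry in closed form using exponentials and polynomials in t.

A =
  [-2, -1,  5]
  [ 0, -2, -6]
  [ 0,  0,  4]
e^{tA} =
  [exp(-2*t), -t*exp(-2*t), -t*exp(-2*t) + exp(4*t) - exp(-2*t)]
  [0, exp(-2*t), -exp(4*t) + exp(-2*t)]
  [0, 0, exp(4*t)]

Strategy: write A = P · J · P⁻¹ where J is a Jordan canonical form, so e^{tA} = P · e^{tJ} · P⁻¹, and e^{tJ} can be computed block-by-block.

A has Jordan form
J =
  [-2,  1, 0]
  [ 0, -2, 0]
  [ 0,  0, 4]
(up to reordering of blocks).

Per-block formulas:
  For a 2×2 Jordan block J_2(-2): exp(t · J_2(-2)) = e^(-2t)·(I + t·N), where N is the 2×2 nilpotent shift.
  For a 1×1 block at λ = 4: exp(t · [4]) = [e^(4t)].

After assembling e^{tJ} and conjugating by P, we get:

e^{tA} =
  [exp(-2*t), -t*exp(-2*t), -t*exp(-2*t) + exp(4*t) - exp(-2*t)]
  [0, exp(-2*t), -exp(4*t) + exp(-2*t)]
  [0, 0, exp(4*t)]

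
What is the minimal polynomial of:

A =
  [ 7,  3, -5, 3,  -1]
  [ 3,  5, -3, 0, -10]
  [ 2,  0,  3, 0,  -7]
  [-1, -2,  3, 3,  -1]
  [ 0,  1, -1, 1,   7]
x^3 - 15*x^2 + 75*x - 125

The characteristic polynomial is χ_A(x) = (x - 5)^5, so the eigenvalues are known. The minimal polynomial is
  m_A(x) = Π_λ (x − λ)^{k_λ}
where k_λ is the size of the *largest* Jordan block for λ (equivalently, the smallest k with (A − λI)^k v = 0 for every generalised eigenvector v of λ).

  λ = 5: largest Jordan block has size 3, contributing (x − 5)^3

So m_A(x) = (x - 5)^3 = x^3 - 15*x^2 + 75*x - 125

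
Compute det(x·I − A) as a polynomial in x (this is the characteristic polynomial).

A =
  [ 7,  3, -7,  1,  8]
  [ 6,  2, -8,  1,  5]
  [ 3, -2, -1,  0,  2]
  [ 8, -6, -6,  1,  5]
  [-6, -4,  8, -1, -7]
x^5 - 2*x^4 - 8*x^3 + 16*x^2 + 16*x - 32

Expanding det(x·I − A) (e.g. by cofactor expansion or by noting that A is similar to its Jordan form J, which has the same characteristic polynomial as A) gives
  χ_A(x) = x^5 - 2*x^4 - 8*x^3 + 16*x^2 + 16*x - 32
which factors as (x - 2)^3*(x + 2)^2. The eigenvalues (with algebraic multiplicities) are λ = -2 with multiplicity 2, λ = 2 with multiplicity 3.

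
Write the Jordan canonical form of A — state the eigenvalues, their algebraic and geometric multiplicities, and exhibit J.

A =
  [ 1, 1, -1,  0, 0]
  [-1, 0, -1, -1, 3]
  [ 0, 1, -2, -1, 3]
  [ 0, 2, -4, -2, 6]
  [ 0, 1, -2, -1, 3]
J_3(0) ⊕ J_1(0) ⊕ J_1(0)

The characteristic polynomial is
  det(x·I − A) = x^5

Eigenvalues and multiplicities (the geometric multiplicity of λ is n − rank(A − λI), which equals the number of Jordan blocks for λ):
  λ = 0: algebraic multiplicity = 5, geometric multiplicity = 3

Determining the block sizes for each eigenvalue:
  λ = 0: with am = 5 and gm = 3, the partition is not yet determined (e.g. several partitions of 5 into 3 parts exist). Let N = A − (0)·I. Computing rank(N^1) = 2, rank(N^2) = 1, rank(N^3) = 0; the number of blocks of size ≥ j is rank(N^{j−1}) − rank(N^j), giving [3, 1, 1]. So we have 1 block(s) of size 3, 2 block(s) of size 1 → block sizes [3, 1, 1]

Assembling the blocks gives a Jordan form
J =
  [0, 1, 0, 0, 0]
  [0, 0, 1, 0, 0]
  [0, 0, 0, 0, 0]
  [0, 0, 0, 0, 0]
  [0, 0, 0, 0, 0]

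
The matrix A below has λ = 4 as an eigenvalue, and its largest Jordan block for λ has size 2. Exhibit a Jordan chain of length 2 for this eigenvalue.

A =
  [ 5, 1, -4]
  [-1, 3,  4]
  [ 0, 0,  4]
A Jordan chain for λ = 4 of length 2:
v_1 = (1, -1, 0)ᵀ
v_2 = (1, 0, 0)ᵀ

Let N = A − (4)·I. We want v_2 with N^2 v_2 = 0 but N^1 v_2 ≠ 0; then v_{j-1} := N · v_j for j = 2, …, 2.

Pick v_2 = (1, 0, 0)ᵀ.
Then v_1 = N · v_2 = (1, -1, 0)ᵀ.

Sanity check: (A − (4)·I) v_1 = (0, 0, 0)ᵀ = 0. ✓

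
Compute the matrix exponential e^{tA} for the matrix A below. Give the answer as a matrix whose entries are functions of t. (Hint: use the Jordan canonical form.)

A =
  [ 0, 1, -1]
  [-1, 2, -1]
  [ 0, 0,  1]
e^{tA} =
  [-t*exp(t) + exp(t), t*exp(t), -t*exp(t)]
  [-t*exp(t), t*exp(t) + exp(t), -t*exp(t)]
  [0, 0, exp(t)]

Strategy: write A = P · J · P⁻¹ where J is a Jordan canonical form, so e^{tA} = P · e^{tJ} · P⁻¹, and e^{tJ} can be computed block-by-block.

A has Jordan form
J =
  [1, 1, 0]
  [0, 1, 0]
  [0, 0, 1]
(up to reordering of blocks).

Per-block formulas:
  For a 2×2 Jordan block J_2(1): exp(t · J_2(1)) = e^(1t)·(I + t·N), where N is the 2×2 nilpotent shift.
  For a 1×1 block at λ = 1: exp(t · [1]) = [e^(1t)].

After assembling e^{tJ} and conjugating by P, we get:

e^{tA} =
  [-t*exp(t) + exp(t), t*exp(t), -t*exp(t)]
  [-t*exp(t), t*exp(t) + exp(t), -t*exp(t)]
  [0, 0, exp(t)]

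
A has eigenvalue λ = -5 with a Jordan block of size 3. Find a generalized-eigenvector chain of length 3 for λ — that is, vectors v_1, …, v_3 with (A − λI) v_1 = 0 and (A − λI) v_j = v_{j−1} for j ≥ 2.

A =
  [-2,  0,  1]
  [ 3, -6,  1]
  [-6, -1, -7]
A Jordan chain for λ = -5 of length 3:
v_1 = (3, 0, -9)ᵀ
v_2 = (3, 3, -6)ᵀ
v_3 = (1, 0, 0)ᵀ

Let N = A − (-5)·I. We want v_3 with N^3 v_3 = 0 but N^2 v_3 ≠ 0; then v_{j-1} := N · v_j for j = 3, …, 2.

Pick v_3 = (1, 0, 0)ᵀ.
Then v_2 = N · v_3 = (3, 3, -6)ᵀ.
Then v_1 = N · v_2 = (3, 0, -9)ᵀ.

Sanity check: (A − (-5)·I) v_1 = (0, 0, 0)ᵀ = 0. ✓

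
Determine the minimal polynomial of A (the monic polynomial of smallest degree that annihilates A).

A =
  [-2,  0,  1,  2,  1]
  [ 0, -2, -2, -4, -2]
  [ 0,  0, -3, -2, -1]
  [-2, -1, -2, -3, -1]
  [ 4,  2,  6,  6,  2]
x^2 + 3*x + 2

The characteristic polynomial is χ_A(x) = (x + 1)^2*(x + 2)^3, so the eigenvalues are known. The minimal polynomial is
  m_A(x) = Π_λ (x − λ)^{k_λ}
where k_λ is the size of the *largest* Jordan block for λ (equivalently, the smallest k with (A − λI)^k v = 0 for every generalised eigenvector v of λ).

  λ = -2: largest Jordan block has size 1, contributing (x + 2)
  λ = -1: largest Jordan block has size 1, contributing (x + 1)

So m_A(x) = (x + 1)*(x + 2) = x^2 + 3*x + 2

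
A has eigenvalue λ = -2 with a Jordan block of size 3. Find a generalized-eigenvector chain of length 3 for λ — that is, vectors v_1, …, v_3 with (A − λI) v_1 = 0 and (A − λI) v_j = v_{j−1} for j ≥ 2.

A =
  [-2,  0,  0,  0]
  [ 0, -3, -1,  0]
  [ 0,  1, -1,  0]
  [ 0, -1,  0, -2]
A Jordan chain for λ = -2 of length 3:
v_1 = (0, 0, 0, 1)ᵀ
v_2 = (0, -1, 1, -1)ᵀ
v_3 = (0, 1, 0, 0)ᵀ

Let N = A − (-2)·I. We want v_3 with N^3 v_3 = 0 but N^2 v_3 ≠ 0; then v_{j-1} := N · v_j for j = 3, …, 2.

Pick v_3 = (0, 1, 0, 0)ᵀ.
Then v_2 = N · v_3 = (0, -1, 1, -1)ᵀ.
Then v_1 = N · v_2 = (0, 0, 0, 1)ᵀ.

Sanity check: (A − (-2)·I) v_1 = (0, 0, 0, 0)ᵀ = 0. ✓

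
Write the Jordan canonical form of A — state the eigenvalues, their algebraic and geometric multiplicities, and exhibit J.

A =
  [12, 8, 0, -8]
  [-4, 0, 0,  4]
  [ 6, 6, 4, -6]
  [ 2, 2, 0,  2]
J_1(4) ⊕ J_1(4) ⊕ J_1(4) ⊕ J_1(6)

The characteristic polynomial is
  det(x·I − A) = x^4 - 18*x^3 + 120*x^2 - 352*x + 384 = (x - 6)*(x - 4)^3

Eigenvalues and multiplicities (the geometric multiplicity of λ is n − rank(A − λI), which equals the number of Jordan blocks for λ):
  λ = 4: algebraic multiplicity = 3, geometric multiplicity = 3
  λ = 6: algebraic multiplicity = 1, geometric multiplicity = 1

Determining the block sizes for each eigenvalue:
  λ = 4: gm = am = 3, so every block has size 1 → block sizes [1, 1, 1]
  λ = 6: one block (gm = 1), so the single block has size am = 1 → block sizes [1]

Assembling the blocks gives a Jordan form
J =
  [4, 0, 0, 0]
  [0, 4, 0, 0]
  [0, 0, 4, 0]
  [0, 0, 0, 6]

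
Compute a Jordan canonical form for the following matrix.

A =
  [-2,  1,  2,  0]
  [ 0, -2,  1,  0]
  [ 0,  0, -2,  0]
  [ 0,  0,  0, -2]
J_3(-2) ⊕ J_1(-2)

The characteristic polynomial is
  det(x·I − A) = x^4 + 8*x^3 + 24*x^2 + 32*x + 16 = (x + 2)^4

Eigenvalues and multiplicities (the geometric multiplicity of λ is n − rank(A − λI), which equals the number of Jordan blocks for λ):
  λ = -2: algebraic multiplicity = 4, geometric multiplicity = 2

Determining the block sizes for each eigenvalue:
  λ = -2: with am = 4 and gm = 2, the partition is not yet determined (e.g. several partitions of 4 into 2 parts exist). Let N = A − (-2)·I. Computing rank(N^1) = 2, rank(N^2) = 1, rank(N^3) = 0; the number of blocks of size ≥ j is rank(N^{j−1}) − rank(N^j), giving [2, 1, 1]. So we have 1 block(s) of size 3, 1 block(s) of size 1 → block sizes [3, 1]

Assembling the blocks gives a Jordan form
J =
  [-2,  1,  0,  0]
  [ 0, -2,  1,  0]
  [ 0,  0, -2,  0]
  [ 0,  0,  0, -2]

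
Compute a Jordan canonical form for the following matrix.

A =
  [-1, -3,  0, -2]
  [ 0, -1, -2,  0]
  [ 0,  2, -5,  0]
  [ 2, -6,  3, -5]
J_2(-3) ⊕ J_2(-3)

The characteristic polynomial is
  det(x·I − A) = x^4 + 12*x^3 + 54*x^2 + 108*x + 81 = (x + 3)^4

Eigenvalues and multiplicities (the geometric multiplicity of λ is n − rank(A − λI), which equals the number of Jordan blocks for λ):
  λ = -3: algebraic multiplicity = 4, geometric multiplicity = 2

Determining the block sizes for each eigenvalue:
  λ = -3: with am = 4 and gm = 2, the partition is not yet determined (e.g. several partitions of 4 into 2 parts exist). Let N = A − (-3)·I. Computing rank(N^1) = 2, rank(N^2) = 0; the number of blocks of size ≥ j is rank(N^{j−1}) − rank(N^j), giving [2, 2]. So we have 2 block(s) of size 2 → block sizes [2, 2]

Assembling the blocks gives a Jordan form
J =
  [-3,  1,  0,  0]
  [ 0, -3,  0,  0]
  [ 0,  0, -3,  1]
  [ 0,  0,  0, -3]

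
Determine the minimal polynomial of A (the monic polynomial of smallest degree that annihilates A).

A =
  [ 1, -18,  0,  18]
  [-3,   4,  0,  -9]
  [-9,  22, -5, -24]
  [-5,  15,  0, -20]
x^2 + 10*x + 25

The characteristic polynomial is χ_A(x) = (x + 5)^4, so the eigenvalues are known. The minimal polynomial is
  m_A(x) = Π_λ (x − λ)^{k_λ}
where k_λ is the size of the *largest* Jordan block for λ (equivalently, the smallest k with (A − λI)^k v = 0 for every generalised eigenvector v of λ).

  λ = -5: largest Jordan block has size 2, contributing (x + 5)^2

So m_A(x) = (x + 5)^2 = x^2 + 10*x + 25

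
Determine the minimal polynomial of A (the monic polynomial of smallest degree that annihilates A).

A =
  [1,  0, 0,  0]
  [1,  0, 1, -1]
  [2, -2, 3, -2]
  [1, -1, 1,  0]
x^2 - 2*x + 1

The characteristic polynomial is χ_A(x) = (x - 1)^4, so the eigenvalues are known. The minimal polynomial is
  m_A(x) = Π_λ (x − λ)^{k_λ}
where k_λ is the size of the *largest* Jordan block for λ (equivalently, the smallest k with (A − λI)^k v = 0 for every generalised eigenvector v of λ).

  λ = 1: largest Jordan block has size 2, contributing (x − 1)^2

So m_A(x) = (x - 1)^2 = x^2 - 2*x + 1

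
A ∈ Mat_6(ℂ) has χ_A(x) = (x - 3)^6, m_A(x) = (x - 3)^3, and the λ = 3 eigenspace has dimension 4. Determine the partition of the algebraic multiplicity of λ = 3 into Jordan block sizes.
Block sizes for λ = 3: [3, 1, 1, 1]

Step 1 — from the characteristic polynomial, algebraic multiplicity of λ = 3 is 6. From dim ker(A − (3)·I) = 4, there are exactly 4 Jordan blocks for λ = 3.
Step 2 — from the minimal polynomial, the factor (x − 3)^3 tells us the largest block for λ = 3 has size 3.
Step 3 — with total size 6, 4 blocks, and largest block 3, the block sizes (in nonincreasing order) are [3, 1, 1, 1].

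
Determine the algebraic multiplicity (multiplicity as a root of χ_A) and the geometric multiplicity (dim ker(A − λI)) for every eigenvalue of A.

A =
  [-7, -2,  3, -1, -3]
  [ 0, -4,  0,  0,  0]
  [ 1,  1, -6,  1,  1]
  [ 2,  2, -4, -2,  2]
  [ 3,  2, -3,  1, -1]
λ = -4: alg = 5, geom = 3

Step 1 — factor the characteristic polynomial to read off the algebraic multiplicities:
  χ_A(x) = (x + 4)^5

Step 2 — compute geometric multiplicities via the rank-nullity identity g(λ) = n − rank(A − λI):
  rank(A − (-4)·I) = 2, so dim ker(A − (-4)·I) = n − 2 = 3

Summary:
  λ = -4: algebraic multiplicity = 5, geometric multiplicity = 3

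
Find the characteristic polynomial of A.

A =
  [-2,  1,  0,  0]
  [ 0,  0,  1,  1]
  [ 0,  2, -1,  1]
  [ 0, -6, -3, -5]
x^4 + 8*x^3 + 24*x^2 + 32*x + 16

Expanding det(x·I − A) (e.g. by cofactor expansion or by noting that A is similar to its Jordan form J, which has the same characteristic polynomial as A) gives
  χ_A(x) = x^4 + 8*x^3 + 24*x^2 + 32*x + 16
which factors as (x + 2)^4. The eigenvalues (with algebraic multiplicities) are λ = -2 with multiplicity 4.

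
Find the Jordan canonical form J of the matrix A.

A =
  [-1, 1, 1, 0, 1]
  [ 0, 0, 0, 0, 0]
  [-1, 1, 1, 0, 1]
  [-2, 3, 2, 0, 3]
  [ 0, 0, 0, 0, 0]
J_2(0) ⊕ J_2(0) ⊕ J_1(0)

The characteristic polynomial is
  det(x·I − A) = x^5

Eigenvalues and multiplicities (the geometric multiplicity of λ is n − rank(A − λI), which equals the number of Jordan blocks for λ):
  λ = 0: algebraic multiplicity = 5, geometric multiplicity = 3

Determining the block sizes for each eigenvalue:
  λ = 0: with am = 5 and gm = 3, the partition is not yet determined (e.g. several partitions of 5 into 3 parts exist). Let N = A − (0)·I. Computing rank(N^1) = 2, rank(N^2) = 0; the number of blocks of size ≥ j is rank(N^{j−1}) − rank(N^j), giving [3, 2]. So we have 2 block(s) of size 2, 1 block(s) of size 1 → block sizes [2, 2, 1]

Assembling the blocks gives a Jordan form
J =
  [0, 1, 0, 0, 0]
  [0, 0, 0, 0, 0]
  [0, 0, 0, 1, 0]
  [0, 0, 0, 0, 0]
  [0, 0, 0, 0, 0]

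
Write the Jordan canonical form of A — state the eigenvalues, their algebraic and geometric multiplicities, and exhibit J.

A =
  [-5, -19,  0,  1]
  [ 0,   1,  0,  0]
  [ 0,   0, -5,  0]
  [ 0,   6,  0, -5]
J_2(-5) ⊕ J_1(-5) ⊕ J_1(1)

The characteristic polynomial is
  det(x·I − A) = x^4 + 14*x^3 + 60*x^2 + 50*x - 125 = (x - 1)*(x + 5)^3

Eigenvalues and multiplicities (the geometric multiplicity of λ is n − rank(A − λI), which equals the number of Jordan blocks for λ):
  λ = -5: algebraic multiplicity = 3, geometric multiplicity = 2
  λ = 1: algebraic multiplicity = 1, geometric multiplicity = 1

Determining the block sizes for each eigenvalue:
  λ = -5: 2 blocks summing to 3 forces exactly one block of size 2 and the rest size 1 → block sizes [2, 1]
  λ = 1: one block (gm = 1), so the single block has size am = 1 → block sizes [1]

Assembling the blocks gives a Jordan form
J =
  [-5,  1,  0, 0]
  [ 0, -5,  0, 0]
  [ 0,  0, -5, 0]
  [ 0,  0,  0, 1]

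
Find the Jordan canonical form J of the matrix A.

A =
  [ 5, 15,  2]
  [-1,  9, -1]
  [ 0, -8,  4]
J_3(6)

The characteristic polynomial is
  det(x·I − A) = x^3 - 18*x^2 + 108*x - 216 = (x - 6)^3

Eigenvalues and multiplicities (the geometric multiplicity of λ is n − rank(A − λI), which equals the number of Jordan blocks for λ):
  λ = 6: algebraic multiplicity = 3, geometric multiplicity = 1

Determining the block sizes for each eigenvalue:
  λ = 6: one block (gm = 1), so the single block has size am = 3 → block sizes [3]

Assembling the blocks gives a Jordan form
J =
  [6, 1, 0]
  [0, 6, 1]
  [0, 0, 6]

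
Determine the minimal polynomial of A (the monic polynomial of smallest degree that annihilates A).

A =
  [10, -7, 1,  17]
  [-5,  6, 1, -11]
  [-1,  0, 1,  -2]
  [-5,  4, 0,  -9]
x^4 - 8*x^3 + 18*x^2 - 16*x + 5

The characteristic polynomial is χ_A(x) = (x - 5)*(x - 1)^3, so the eigenvalues are known. The minimal polynomial is
  m_A(x) = Π_λ (x − λ)^{k_λ}
where k_λ is the size of the *largest* Jordan block for λ (equivalently, the smallest k with (A − λI)^k v = 0 for every generalised eigenvector v of λ).

  λ = 1: largest Jordan block has size 3, contributing (x − 1)^3
  λ = 5: largest Jordan block has size 1, contributing (x − 5)

So m_A(x) = (x - 5)*(x - 1)^3 = x^4 - 8*x^3 + 18*x^2 - 16*x + 5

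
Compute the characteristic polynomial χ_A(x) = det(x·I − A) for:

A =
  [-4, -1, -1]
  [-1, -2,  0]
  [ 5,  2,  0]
x^3 + 6*x^2 + 12*x + 8

Expanding det(x·I − A) (e.g. by cofactor expansion or by noting that A is similar to its Jordan form J, which has the same characteristic polynomial as A) gives
  χ_A(x) = x^3 + 6*x^2 + 12*x + 8
which factors as (x + 2)^3. The eigenvalues (with algebraic multiplicities) are λ = -2 with multiplicity 3.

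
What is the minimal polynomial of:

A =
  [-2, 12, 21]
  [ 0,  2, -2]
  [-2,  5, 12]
x^3 - 12*x^2 + 48*x - 64

The characteristic polynomial is χ_A(x) = (x - 4)^3, so the eigenvalues are known. The minimal polynomial is
  m_A(x) = Π_λ (x − λ)^{k_λ}
where k_λ is the size of the *largest* Jordan block for λ (equivalently, the smallest k with (A − λI)^k v = 0 for every generalised eigenvector v of λ).

  λ = 4: largest Jordan block has size 3, contributing (x − 4)^3

So m_A(x) = (x - 4)^3 = x^3 - 12*x^2 + 48*x - 64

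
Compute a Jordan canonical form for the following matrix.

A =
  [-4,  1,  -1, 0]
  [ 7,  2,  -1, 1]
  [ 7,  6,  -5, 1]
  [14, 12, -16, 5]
J_2(-4) ⊕ J_2(3)

The characteristic polynomial is
  det(x·I − A) = x^4 + 2*x^3 - 23*x^2 - 24*x + 144 = (x - 3)^2*(x + 4)^2

Eigenvalues and multiplicities (the geometric multiplicity of λ is n − rank(A − λI), which equals the number of Jordan blocks for λ):
  λ = -4: algebraic multiplicity = 2, geometric multiplicity = 1
  λ = 3: algebraic multiplicity = 2, geometric multiplicity = 1

Determining the block sizes for each eigenvalue:
  λ = -4: one block (gm = 1), so the single block has size am = 2 → block sizes [2]
  λ = 3: one block (gm = 1), so the single block has size am = 2 → block sizes [2]

Assembling the blocks gives a Jordan form
J =
  [-4,  1, 0, 0]
  [ 0, -4, 0, 0]
  [ 0,  0, 3, 1]
  [ 0,  0, 0, 3]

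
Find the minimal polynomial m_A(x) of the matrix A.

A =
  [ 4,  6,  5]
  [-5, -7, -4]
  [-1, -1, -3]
x^3 + 6*x^2 + 12*x + 8

The characteristic polynomial is χ_A(x) = (x + 2)^3, so the eigenvalues are known. The minimal polynomial is
  m_A(x) = Π_λ (x − λ)^{k_λ}
where k_λ is the size of the *largest* Jordan block for λ (equivalently, the smallest k with (A − λI)^k v = 0 for every generalised eigenvector v of λ).

  λ = -2: largest Jordan block has size 3, contributing (x + 2)^3

So m_A(x) = (x + 2)^3 = x^3 + 6*x^2 + 12*x + 8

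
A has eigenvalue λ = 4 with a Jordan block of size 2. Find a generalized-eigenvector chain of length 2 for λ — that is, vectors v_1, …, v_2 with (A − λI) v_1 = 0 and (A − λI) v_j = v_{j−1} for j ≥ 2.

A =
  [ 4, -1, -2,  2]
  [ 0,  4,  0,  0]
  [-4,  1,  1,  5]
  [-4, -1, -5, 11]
A Jordan chain for λ = 4 of length 2:
v_1 = (2, 0, 4, 4)ᵀ
v_2 = (1, 2, -2, 0)ᵀ

Let N = A − (4)·I. We want v_2 with N^2 v_2 = 0 but N^1 v_2 ≠ 0; then v_{j-1} := N · v_j for j = 2, …, 2.

Pick v_2 = (1, 2, -2, 0)ᵀ.
Then v_1 = N · v_2 = (2, 0, 4, 4)ᵀ.

Sanity check: (A − (4)·I) v_1 = (0, 0, 0, 0)ᵀ = 0. ✓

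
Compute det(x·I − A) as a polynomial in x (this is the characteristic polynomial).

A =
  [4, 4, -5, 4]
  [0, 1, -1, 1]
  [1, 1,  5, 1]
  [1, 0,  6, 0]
x^4 - 10*x^3 + 25*x^2

Expanding det(x·I − A) (e.g. by cofactor expansion or by noting that A is similar to its Jordan form J, which has the same characteristic polynomial as A) gives
  χ_A(x) = x^4 - 10*x^3 + 25*x^2
which factors as x^2*(x - 5)^2. The eigenvalues (with algebraic multiplicities) are λ = 0 with multiplicity 2, λ = 5 with multiplicity 2.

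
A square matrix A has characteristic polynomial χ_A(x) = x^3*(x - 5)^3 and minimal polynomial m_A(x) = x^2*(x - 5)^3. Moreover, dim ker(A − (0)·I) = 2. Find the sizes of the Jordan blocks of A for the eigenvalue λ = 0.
Block sizes for λ = 0: [2, 1]

Step 1 — from the characteristic polynomial, algebraic multiplicity of λ = 0 is 3. From dim ker(A − (0)·I) = 2, there are exactly 2 Jordan blocks for λ = 0.
Step 2 — from the minimal polynomial, the factor (x − 0)^2 tells us the largest block for λ = 0 has size 2.
Step 3 — with total size 3, 2 blocks, and largest block 2, the block sizes (in nonincreasing order) are [2, 1].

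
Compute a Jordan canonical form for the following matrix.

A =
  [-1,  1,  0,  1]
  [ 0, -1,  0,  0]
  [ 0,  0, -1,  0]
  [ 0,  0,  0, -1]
J_2(-1) ⊕ J_1(-1) ⊕ J_1(-1)

The characteristic polynomial is
  det(x·I − A) = x^4 + 4*x^3 + 6*x^2 + 4*x + 1 = (x + 1)^4

Eigenvalues and multiplicities (the geometric multiplicity of λ is n − rank(A − λI), which equals the number of Jordan blocks for λ):
  λ = -1: algebraic multiplicity = 4, geometric multiplicity = 3

Determining the block sizes for each eigenvalue:
  λ = -1: 3 blocks summing to 4 forces exactly one block of size 2 and the rest size 1 → block sizes [2, 1, 1]

Assembling the blocks gives a Jordan form
J =
  [-1,  1,  0,  0]
  [ 0, -1,  0,  0]
  [ 0,  0, -1,  0]
  [ 0,  0,  0, -1]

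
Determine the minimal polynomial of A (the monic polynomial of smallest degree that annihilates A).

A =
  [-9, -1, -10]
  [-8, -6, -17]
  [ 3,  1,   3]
x^3 + 12*x^2 + 48*x + 64

The characteristic polynomial is χ_A(x) = (x + 4)^3, so the eigenvalues are known. The minimal polynomial is
  m_A(x) = Π_λ (x − λ)^{k_λ}
where k_λ is the size of the *largest* Jordan block for λ (equivalently, the smallest k with (A − λI)^k v = 0 for every generalised eigenvector v of λ).

  λ = -4: largest Jordan block has size 3, contributing (x + 4)^3

So m_A(x) = (x + 4)^3 = x^3 + 12*x^2 + 48*x + 64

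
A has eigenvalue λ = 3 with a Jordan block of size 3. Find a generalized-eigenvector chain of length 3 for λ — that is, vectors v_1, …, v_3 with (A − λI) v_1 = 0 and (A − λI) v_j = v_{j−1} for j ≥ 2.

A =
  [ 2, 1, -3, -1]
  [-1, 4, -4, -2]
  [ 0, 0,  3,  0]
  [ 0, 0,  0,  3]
A Jordan chain for λ = 3 of length 3:
v_1 = (-1, -1, 0, 0)ᵀ
v_2 = (-3, -4, 0, 0)ᵀ
v_3 = (0, 0, 1, 0)ᵀ

Let N = A − (3)·I. We want v_3 with N^3 v_3 = 0 but N^2 v_3 ≠ 0; then v_{j-1} := N · v_j for j = 3, …, 2.

Pick v_3 = (0, 0, 1, 0)ᵀ.
Then v_2 = N · v_3 = (-3, -4, 0, 0)ᵀ.
Then v_1 = N · v_2 = (-1, -1, 0, 0)ᵀ.

Sanity check: (A − (3)·I) v_1 = (0, 0, 0, 0)ᵀ = 0. ✓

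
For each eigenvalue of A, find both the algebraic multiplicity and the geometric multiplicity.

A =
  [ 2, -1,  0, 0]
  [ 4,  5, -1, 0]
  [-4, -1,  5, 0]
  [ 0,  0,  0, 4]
λ = 4: alg = 4, geom = 2

Step 1 — factor the characteristic polynomial to read off the algebraic multiplicities:
  χ_A(x) = (x - 4)^4

Step 2 — compute geometric multiplicities via the rank-nullity identity g(λ) = n − rank(A − λI):
  rank(A − (4)·I) = 2, so dim ker(A − (4)·I) = n − 2 = 2

Summary:
  λ = 4: algebraic multiplicity = 4, geometric multiplicity = 2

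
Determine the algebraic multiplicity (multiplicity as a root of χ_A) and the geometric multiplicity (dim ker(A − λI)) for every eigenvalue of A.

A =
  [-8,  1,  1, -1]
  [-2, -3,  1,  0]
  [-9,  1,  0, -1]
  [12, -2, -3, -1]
λ = -3: alg = 4, geom = 2

Step 1 — factor the characteristic polynomial to read off the algebraic multiplicities:
  χ_A(x) = (x + 3)^4

Step 2 — compute geometric multiplicities via the rank-nullity identity g(λ) = n − rank(A − λI):
  rank(A − (-3)·I) = 2, so dim ker(A − (-3)·I) = n − 2 = 2

Summary:
  λ = -3: algebraic multiplicity = 4, geometric multiplicity = 2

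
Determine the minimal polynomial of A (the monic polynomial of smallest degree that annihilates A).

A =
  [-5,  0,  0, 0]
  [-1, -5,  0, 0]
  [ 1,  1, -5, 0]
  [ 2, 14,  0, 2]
x^4 + 13*x^3 + 45*x^2 - 25*x - 250

The characteristic polynomial is χ_A(x) = (x - 2)*(x + 5)^3, so the eigenvalues are known. The minimal polynomial is
  m_A(x) = Π_λ (x − λ)^{k_λ}
where k_λ is the size of the *largest* Jordan block for λ (equivalently, the smallest k with (A − λI)^k v = 0 for every generalised eigenvector v of λ).

  λ = -5: largest Jordan block has size 3, contributing (x + 5)^3
  λ = 2: largest Jordan block has size 1, contributing (x − 2)

So m_A(x) = (x - 2)*(x + 5)^3 = x^4 + 13*x^3 + 45*x^2 - 25*x - 250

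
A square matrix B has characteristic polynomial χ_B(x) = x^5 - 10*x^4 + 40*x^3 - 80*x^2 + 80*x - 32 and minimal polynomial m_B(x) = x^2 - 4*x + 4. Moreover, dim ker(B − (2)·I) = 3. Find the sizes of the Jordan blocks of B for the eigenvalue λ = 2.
Block sizes for λ = 2: [2, 2, 1]

Step 1 — from the characteristic polynomial, algebraic multiplicity of λ = 2 is 5. From dim ker(B − (2)·I) = 3, there are exactly 3 Jordan blocks for λ = 2.
Step 2 — from the minimal polynomial, the factor (x − 2)^2 tells us the largest block for λ = 2 has size 2.
Step 3 — with total size 5, 3 blocks, and largest block 2, the block sizes (in nonincreasing order) are [2, 2, 1].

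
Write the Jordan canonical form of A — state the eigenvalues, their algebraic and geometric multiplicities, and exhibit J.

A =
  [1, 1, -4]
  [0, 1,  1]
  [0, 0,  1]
J_3(1)

The characteristic polynomial is
  det(x·I − A) = x^3 - 3*x^2 + 3*x - 1 = (x - 1)^3

Eigenvalues and multiplicities (the geometric multiplicity of λ is n − rank(A − λI), which equals the number of Jordan blocks for λ):
  λ = 1: algebraic multiplicity = 3, geometric multiplicity = 1

Determining the block sizes for each eigenvalue:
  λ = 1: one block (gm = 1), so the single block has size am = 3 → block sizes [3]

Assembling the blocks gives a Jordan form
J =
  [1, 1, 0]
  [0, 1, 1]
  [0, 0, 1]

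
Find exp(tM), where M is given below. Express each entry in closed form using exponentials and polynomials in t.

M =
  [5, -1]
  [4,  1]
e^{tM} =
  [2*t*exp(3*t) + exp(3*t), -t*exp(3*t)]
  [4*t*exp(3*t), -2*t*exp(3*t) + exp(3*t)]

Strategy: write M = P · J · P⁻¹ where J is a Jordan canonical form, so e^{tM} = P · e^{tJ} · P⁻¹, and e^{tJ} can be computed block-by-block.

M has Jordan form
J =
  [3, 1]
  [0, 3]
(up to reordering of blocks).

Per-block formulas:
  For a 2×2 Jordan block J_2(3): exp(t · J_2(3)) = e^(3t)·(I + t·N), where N is the 2×2 nilpotent shift.

After assembling e^{tJ} and conjugating by P, we get:

e^{tM} =
  [2*t*exp(3*t) + exp(3*t), -t*exp(3*t)]
  [4*t*exp(3*t), -2*t*exp(3*t) + exp(3*t)]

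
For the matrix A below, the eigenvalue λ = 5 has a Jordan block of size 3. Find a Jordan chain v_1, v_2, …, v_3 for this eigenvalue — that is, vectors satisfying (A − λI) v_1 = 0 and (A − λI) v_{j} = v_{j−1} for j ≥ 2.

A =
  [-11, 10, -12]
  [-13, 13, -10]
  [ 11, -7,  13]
A Jordan chain for λ = 5 of length 3:
v_1 = (-6, -6, 3)ᵀ
v_2 = (-16, -13, 11)ᵀ
v_3 = (1, 0, 0)ᵀ

Let N = A − (5)·I. We want v_3 with N^3 v_3 = 0 but N^2 v_3 ≠ 0; then v_{j-1} := N · v_j for j = 3, …, 2.

Pick v_3 = (1, 0, 0)ᵀ.
Then v_2 = N · v_3 = (-16, -13, 11)ᵀ.
Then v_1 = N · v_2 = (-6, -6, 3)ᵀ.

Sanity check: (A − (5)·I) v_1 = (0, 0, 0)ᵀ = 0. ✓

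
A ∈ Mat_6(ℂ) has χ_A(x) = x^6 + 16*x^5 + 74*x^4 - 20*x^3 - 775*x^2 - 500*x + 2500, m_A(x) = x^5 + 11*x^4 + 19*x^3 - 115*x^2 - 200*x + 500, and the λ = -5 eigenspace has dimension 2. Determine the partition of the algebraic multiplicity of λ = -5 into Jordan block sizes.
Block sizes for λ = -5: [3, 1]

Step 1 — from the characteristic polynomial, algebraic multiplicity of λ = -5 is 4. From dim ker(A − (-5)·I) = 2, there are exactly 2 Jordan blocks for λ = -5.
Step 2 — from the minimal polynomial, the factor (x + 5)^3 tells us the largest block for λ = -5 has size 3.
Step 3 — with total size 4, 2 blocks, and largest block 3, the block sizes (in nonincreasing order) are [3, 1].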